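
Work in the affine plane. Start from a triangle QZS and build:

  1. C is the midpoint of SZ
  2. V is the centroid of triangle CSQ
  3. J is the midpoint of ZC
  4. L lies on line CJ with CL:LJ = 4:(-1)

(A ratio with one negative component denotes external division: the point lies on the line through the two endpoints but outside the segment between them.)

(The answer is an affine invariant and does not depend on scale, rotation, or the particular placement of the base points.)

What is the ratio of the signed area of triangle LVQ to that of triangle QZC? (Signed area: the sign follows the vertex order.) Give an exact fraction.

[LVQ]:[QZC] = 7/9

Assign Q = (0, 0), Z = (1, 0), S = (0, 1) — the answer is frame-independent, so this choice is without loss of generality.
1. C is the midpoint of SZ ⇒ C = (1/2, 1/2)
2. V is the centroid of triangle CSQ ⇒ V = (1/6, 1/2)
3. J is the midpoint of ZC ⇒ J = (3/4, 1/4)
4. L lies on line CJ with CL:LJ = 4:(-1) ⇒ L = (5/6, 1/6)
2·[LVQ] = 7/18, 2·[QZC] = 1/2
[LVQ]:[QZC] = 7/18:1/2 = 7/9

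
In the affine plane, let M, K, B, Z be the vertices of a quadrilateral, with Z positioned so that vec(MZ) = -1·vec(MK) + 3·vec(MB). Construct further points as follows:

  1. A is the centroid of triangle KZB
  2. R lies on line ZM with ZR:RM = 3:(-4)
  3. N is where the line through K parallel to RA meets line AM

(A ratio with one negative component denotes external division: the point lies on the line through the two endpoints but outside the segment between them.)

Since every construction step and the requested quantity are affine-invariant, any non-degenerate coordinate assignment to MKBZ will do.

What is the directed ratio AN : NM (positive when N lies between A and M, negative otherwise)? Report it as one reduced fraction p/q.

AN:NM = -1/2

Assign M = (0, 0), K = (1, 0), B = (0, 1), Z = (-1, 3) — the answer is frame-independent, so this choice is without loss of generality.
1. A is the centroid of triangle KZB ⇒ A = (0, 4/3)
2. R lies on line ZM with ZR:RM = 3:(-4) ⇒ R = (-4, 12)
3. N is where the line through K parallel to RA meets line AM ⇒ N = (0, 8/3)
N = A + t·(M−A) with t = -1, so AN:NM = t:(1−t) = -1:2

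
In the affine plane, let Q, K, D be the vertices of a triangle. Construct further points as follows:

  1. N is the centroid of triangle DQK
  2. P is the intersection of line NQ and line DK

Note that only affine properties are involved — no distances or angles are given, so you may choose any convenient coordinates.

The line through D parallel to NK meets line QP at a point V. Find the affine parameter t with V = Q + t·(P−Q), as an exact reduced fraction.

t = 4/3

Choose coordinates Q = (0, 0), K = (1, 0), D = (0, 1).
1. N is the centroid of triangle DQK ⇒ N = (1/3, 1/3)
2. P is the intersection of line NQ and line DK ⇒ P = (1/2, 1/2)
through D parallel to NK: direction (2/3, -1/3); meets QP at V = (2/3, 2/3)
V = Q + t·(P−Q) with t = 4/3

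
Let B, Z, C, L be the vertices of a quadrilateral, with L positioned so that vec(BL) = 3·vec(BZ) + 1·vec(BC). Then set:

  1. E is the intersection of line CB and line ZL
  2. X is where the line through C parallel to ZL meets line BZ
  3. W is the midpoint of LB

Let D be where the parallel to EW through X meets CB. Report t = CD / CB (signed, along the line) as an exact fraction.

t = -1/3

Choose coordinates B = (0, 0), Z = (1, 0), C = (0, 1), L = (3, 1).
1. E is the intersection of line CB and line ZL ⇒ E = (0, -1/2)
2. X is where the line through C parallel to ZL meets line BZ ⇒ X = (-2, 0)
3. W is the midpoint of LB ⇒ W = (3/2, 1/2)
through X parallel to EW: direction (3/2, 1); meets CB at D = (0, 4/3)
D = C + t·(B−C) with t = -1/3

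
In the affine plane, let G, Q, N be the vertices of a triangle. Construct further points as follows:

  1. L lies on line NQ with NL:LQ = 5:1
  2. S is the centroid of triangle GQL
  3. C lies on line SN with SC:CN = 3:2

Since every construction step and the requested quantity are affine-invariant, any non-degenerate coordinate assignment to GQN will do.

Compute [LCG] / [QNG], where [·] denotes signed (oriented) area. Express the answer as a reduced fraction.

Work in coordinates with G = (0, 0), Q = (1, 0), N = (0, 1).
1. L lies on line NQ with NL:LQ = 5:1 ⇒ L = (5/6, 1/6)
2. S is the centroid of triangle GQL ⇒ S = (11/18, 1/18)
3. C lies on line SN with SC:CN = 3:2 ⇒ C = (11/45, 28/45)
2·[LCG] = 43/90, 2·[QNG] = 1
[LCG]:[QNG] = 43/90:1 = 43/90

[LCG]:[QNG] = 43/90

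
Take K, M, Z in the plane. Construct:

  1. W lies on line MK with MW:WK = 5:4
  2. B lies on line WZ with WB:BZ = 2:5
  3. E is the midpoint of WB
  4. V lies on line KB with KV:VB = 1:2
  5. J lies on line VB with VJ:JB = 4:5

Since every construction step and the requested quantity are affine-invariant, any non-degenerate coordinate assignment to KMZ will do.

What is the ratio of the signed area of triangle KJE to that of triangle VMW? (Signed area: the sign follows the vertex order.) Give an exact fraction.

Assign K = (0, 0), M = (1, 0), Z = (0, 1) — the answer is frame-independent, so this choice is without loss of generality.
1. W lies on line MK with MW:WK = 5:4 ⇒ W = (4/9, 0)
2. B lies on line WZ with WB:BZ = 2:5 ⇒ B = (20/63, 2/7)
3. E is the midpoint of WB ⇒ E = (8/21, 1/7)
4. V lies on line KB with KV:VB = 1:2 ⇒ V = (20/189, 2/21)
5. J lies on line VB with VJ:JB = 4:5 ⇒ J = (340/1701, 34/189)
2·[KJE] = -68/1701, 2·[VMW] = -10/189
[KJE]:[VMW] = -68/1701:-10/189 = 34/45

[KJE]:[VMW] = 34/45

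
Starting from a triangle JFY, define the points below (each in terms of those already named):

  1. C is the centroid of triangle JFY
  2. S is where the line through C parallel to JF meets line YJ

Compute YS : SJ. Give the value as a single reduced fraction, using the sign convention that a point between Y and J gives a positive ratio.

YS:SJ = 2

Choose coordinates J = (0, 0), F = (1, 0), Y = (0, 1).
1. C is the centroid of triangle JFY ⇒ C = (1/3, 1/3)
2. S is where the line through C parallel to JF meets line YJ ⇒ S = (0, 1/3)
S = Y + t·(J−Y) with t = 2/3, so YS:SJ = t:(1−t) = 2/3:1/3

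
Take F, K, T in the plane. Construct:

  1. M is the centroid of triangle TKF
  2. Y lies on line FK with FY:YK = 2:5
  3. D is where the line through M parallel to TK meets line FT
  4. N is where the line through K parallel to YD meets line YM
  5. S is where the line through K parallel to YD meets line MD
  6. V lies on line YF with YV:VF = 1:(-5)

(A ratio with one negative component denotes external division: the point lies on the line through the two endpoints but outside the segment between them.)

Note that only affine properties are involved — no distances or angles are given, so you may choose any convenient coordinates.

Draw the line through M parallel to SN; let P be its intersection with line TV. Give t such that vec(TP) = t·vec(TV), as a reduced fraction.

t = -2/3

Assign F = (0, 0), K = (1, 0), T = (0, 1) — the answer is frame-independent, so this choice is without loss of generality.
1. M is the centroid of triangle TKF ⇒ M = (1/3, 1/3)
2. Y lies on line FK with FY:YK = 2:5 ⇒ Y = (2/7, 0)
3. D is where the line through M parallel to TK meets line FT ⇒ D = (0, 2/3)
4. N is where the line through K parallel to YD meets line YM ⇒ N = (13/28, 5/4)
5. S is where the line through K parallel to YD meets line MD ⇒ S = (5/4, -7/12)
6. V lies on line YF with YV:VF = 1:(-5) ⇒ V = (5/14, 0)
through M parallel to SN: direction (-11/14, 11/6); meets TV at P = (-5/21, 5/3)
P = T + t·(V−T) with t = -2/3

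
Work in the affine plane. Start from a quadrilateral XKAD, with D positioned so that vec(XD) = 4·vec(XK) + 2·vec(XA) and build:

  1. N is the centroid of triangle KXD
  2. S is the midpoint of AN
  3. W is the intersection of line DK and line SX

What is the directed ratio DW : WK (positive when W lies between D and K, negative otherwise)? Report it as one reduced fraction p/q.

DW:WK = -2

Set X = (0, 0), K = (1, 0), A = (0, 1), D = (4, 2); any affine frame gives the same invariant.
1. N is the centroid of triangle KXD ⇒ N = (5/3, 2/3)
2. S is the midpoint of AN ⇒ S = (5/6, 5/6)
3. W is the intersection of line DK and line SX ⇒ W = (-2, -2)
W = D + t·(K−D) with t = 2, so DW:WK = t:(1−t) = 2:-1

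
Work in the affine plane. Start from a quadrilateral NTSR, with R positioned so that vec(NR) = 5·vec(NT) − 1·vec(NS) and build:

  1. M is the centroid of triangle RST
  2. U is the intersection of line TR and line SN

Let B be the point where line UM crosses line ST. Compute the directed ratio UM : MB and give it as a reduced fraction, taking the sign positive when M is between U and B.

Assign N = (0, 0), T = (1, 0), S = (0, 1), R = (5, -1) — the answer is frame-independent, so this choice is without loss of generality.
1. M is the centroid of triangle RST ⇒ M = (2, 0)
2. U is the intersection of line TR and line SN ⇒ U = (0, 1/4)
line UM meets ST at B = (6/7, 1/7)
M = U + t·(B−U) with t = 7/3, so UM:MB = 7/3:-4/3

UM:MB = -7/4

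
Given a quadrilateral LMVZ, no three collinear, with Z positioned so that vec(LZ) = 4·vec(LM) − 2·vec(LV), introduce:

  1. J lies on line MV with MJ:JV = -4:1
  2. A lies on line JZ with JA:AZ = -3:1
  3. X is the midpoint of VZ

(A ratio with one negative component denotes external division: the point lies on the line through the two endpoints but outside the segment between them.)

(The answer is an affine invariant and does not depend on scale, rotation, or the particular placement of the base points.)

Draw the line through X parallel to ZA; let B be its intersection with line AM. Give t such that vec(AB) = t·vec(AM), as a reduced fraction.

t = 1/8

Work in coordinates with L = (0, 0), M = (1, 0), V = (0, 1), Z = (4, -2).
1. J lies on line MV with MJ:JV = -4:1 ⇒ J = (-1/3, 4/3)
2. A lies on line JZ with JA:AZ = -3:1 ⇒ A = (37/6, -11/3)
3. X is the midpoint of VZ ⇒ X = (2, -1/2)
through X parallel to ZA: direction (13/6, -5/3); meets AM at B = (265/48, -77/24)
B = A + t·(M−A) with t = 1/8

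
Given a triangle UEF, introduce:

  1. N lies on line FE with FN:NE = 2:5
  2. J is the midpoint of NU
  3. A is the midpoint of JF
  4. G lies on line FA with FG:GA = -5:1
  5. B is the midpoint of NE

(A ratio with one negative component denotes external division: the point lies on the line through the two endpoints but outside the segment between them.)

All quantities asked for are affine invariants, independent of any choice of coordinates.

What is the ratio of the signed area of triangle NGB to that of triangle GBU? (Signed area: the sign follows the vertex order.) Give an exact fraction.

[NGB]:[GBU] = -25/79

Set U = (0, 0), E = (1, 0), F = (0, 1); any affine frame gives the same invariant.
1. N lies on line FE with FN:NE = 2:5 ⇒ N = (2/7, 5/7)
2. J is the midpoint of NU ⇒ J = (1/7, 5/14)
3. A is the midpoint of JF ⇒ A = (1/14, 19/28)
4. G lies on line FA with FG:GA = -5:1 ⇒ G = (5/56, 67/112)
5. B is the midpoint of NE ⇒ B = (9/14, 5/14)
2·[NGB] = 25/224, 2·[GBU] = -79/224
[NGB]:[GBU] = 25/224:-79/224 = -25/79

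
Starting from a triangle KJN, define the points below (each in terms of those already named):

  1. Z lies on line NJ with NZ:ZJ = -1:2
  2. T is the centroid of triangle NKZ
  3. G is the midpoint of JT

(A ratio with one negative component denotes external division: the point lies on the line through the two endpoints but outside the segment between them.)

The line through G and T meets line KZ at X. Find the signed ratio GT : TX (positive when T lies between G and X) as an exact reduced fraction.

GT:TX = 5/2

Choose coordinates K = (0, 0), J = (1, 0), N = (0, 1).
1. Z lies on line NJ with NZ:ZJ = -1:2 ⇒ Z = (-1, 2)
2. T is the centroid of triangle NKZ ⇒ T = (-1/3, 1)
3. G is the midpoint of JT ⇒ G = (1/3, 1/2)
line GT meets KZ at X = (-3/5, 6/5)
T = G + t·(X−G) with t = 5/7, so GT:TX = 5/7:2/7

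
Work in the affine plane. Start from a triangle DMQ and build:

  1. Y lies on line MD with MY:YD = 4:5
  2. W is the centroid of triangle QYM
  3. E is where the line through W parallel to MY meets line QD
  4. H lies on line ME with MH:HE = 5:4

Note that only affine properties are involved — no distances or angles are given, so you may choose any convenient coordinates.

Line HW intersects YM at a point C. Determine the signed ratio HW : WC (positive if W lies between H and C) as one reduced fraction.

HW:WC = -4/9

Assign D = (0, 0), M = (1, 0), Q = (0, 1) — the answer is frame-independent, so this choice is without loss of generality.
1. Y lies on line MD with MY:YD = 4:5 ⇒ Y = (5/9, 0)
2. W is the centroid of triangle QYM ⇒ W = (14/27, 1/3)
3. E is where the line through W parallel to MY meets line QD ⇒ E = (0, 1/3)
4. H lies on line ME with MH:HE = 5:4 ⇒ H = (4/9, 5/27)
line HW meets YM at C = (19/54, 0)
W = H + t·(C−H) with t = -4/5, so HW:WC = -4/5:9/5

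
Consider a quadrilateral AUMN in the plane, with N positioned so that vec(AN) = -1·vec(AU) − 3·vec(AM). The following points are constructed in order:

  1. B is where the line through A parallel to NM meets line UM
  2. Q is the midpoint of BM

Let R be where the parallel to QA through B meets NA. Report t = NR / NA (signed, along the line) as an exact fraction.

t = 7/6

Choose coordinates A = (0, 0), U = (1, 0), M = (0, 1), N = (-1, -3).
1. B is where the line through A parallel to NM meets line UM ⇒ B = (1/5, 4/5)
2. Q is the midpoint of BM ⇒ Q = (1/10, 9/10)
through B parallel to QA: direction (-1/10, -9/10); meets NA at R = (1/6, 1/2)
R = N + t·(A−N) with t = 7/6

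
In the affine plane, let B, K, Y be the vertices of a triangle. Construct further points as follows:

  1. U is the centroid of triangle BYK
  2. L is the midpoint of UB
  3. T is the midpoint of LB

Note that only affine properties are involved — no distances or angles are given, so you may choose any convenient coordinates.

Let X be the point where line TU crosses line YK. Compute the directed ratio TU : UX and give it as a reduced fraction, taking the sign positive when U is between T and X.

TU:UX = 3/2

Assign B = (0, 0), K = (1, 0), Y = (0, 1) — the answer is frame-independent, so this choice is without loss of generality.
1. U is the centroid of triangle BYK ⇒ U = (1/3, 1/3)
2. L is the midpoint of UB ⇒ L = (1/6, 1/6)
3. T is the midpoint of LB ⇒ T = (1/12, 1/12)
line TU meets YK at X = (1/2, 1/2)
U = T + t·(X−T) with t = 3/5, so TU:UX = 3/5:2/5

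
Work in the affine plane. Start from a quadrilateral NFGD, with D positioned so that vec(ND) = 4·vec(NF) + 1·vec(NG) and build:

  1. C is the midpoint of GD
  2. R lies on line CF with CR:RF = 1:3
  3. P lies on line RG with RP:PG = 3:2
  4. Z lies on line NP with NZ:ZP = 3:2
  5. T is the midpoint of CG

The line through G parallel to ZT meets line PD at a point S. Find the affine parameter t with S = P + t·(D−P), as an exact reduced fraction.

Set N = (0, 0), F = (1, 0), G = (0, 1), D = (4, 1); any affine frame gives the same invariant.
1. C is the midpoint of GD ⇒ C = (2, 1)
2. R lies on line CF with CR:RF = 1:3 ⇒ R = (7/4, 3/4)
3. P lies on line RG with RP:PG = 3:2 ⇒ P = (7/10, 9/10)
4. Z lies on line NP with NZ:ZP = 3:2 ⇒ Z = (21/50, 27/50)
5. T is the midpoint of CG ⇒ T = (1, 1)
through G parallel to ZT: direction (29/50, 23/50); meets PD at S = (-58/365, 319/365)
S = P + t·(D−P) with t = -19/73

t = -19/73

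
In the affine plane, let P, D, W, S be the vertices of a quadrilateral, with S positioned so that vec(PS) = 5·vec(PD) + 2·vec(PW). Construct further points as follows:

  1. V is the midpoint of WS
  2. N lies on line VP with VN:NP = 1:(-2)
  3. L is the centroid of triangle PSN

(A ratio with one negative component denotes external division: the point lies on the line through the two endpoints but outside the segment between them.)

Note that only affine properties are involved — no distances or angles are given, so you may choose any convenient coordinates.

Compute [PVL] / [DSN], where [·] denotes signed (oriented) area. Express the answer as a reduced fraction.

[PVL]:[DSN] = -5/24

Set P = (0, 0), D = (1, 0), W = (0, 1), S = (5, 2); any affine frame gives the same invariant.
1. V is the midpoint of WS ⇒ V = (5/2, 3/2)
2. N lies on line VP with VN:NP = 1:(-2) ⇒ N = (5, 3)
3. L is the centroid of triangle PSN ⇒ L = (10/3, 5/3)
2·[PVL] = -5/6, 2·[DSN] = 4
[PVL]:[DSN] = -5/6:4 = -5/24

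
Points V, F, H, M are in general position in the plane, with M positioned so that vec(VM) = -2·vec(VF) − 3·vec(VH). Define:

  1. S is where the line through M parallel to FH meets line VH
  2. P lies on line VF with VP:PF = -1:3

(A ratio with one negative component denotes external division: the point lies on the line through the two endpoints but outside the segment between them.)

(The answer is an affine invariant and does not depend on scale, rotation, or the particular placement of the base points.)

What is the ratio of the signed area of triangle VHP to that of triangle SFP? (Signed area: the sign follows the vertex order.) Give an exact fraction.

Choose coordinates V = (0, 0), F = (1, 0), H = (0, 1), M = (-2, -3).
1. S is where the line through M parallel to FH meets line VH ⇒ S = (0, -5)
2. P lies on line VF with VP:PF = -1:3 ⇒ P = (-1/2, 0)
2·[VHP] = 1/2, 2·[SFP] = 15/2
[VHP]:[SFP] = 1/2:15/2 = 1/15

[VHP]:[SFP] = 1/15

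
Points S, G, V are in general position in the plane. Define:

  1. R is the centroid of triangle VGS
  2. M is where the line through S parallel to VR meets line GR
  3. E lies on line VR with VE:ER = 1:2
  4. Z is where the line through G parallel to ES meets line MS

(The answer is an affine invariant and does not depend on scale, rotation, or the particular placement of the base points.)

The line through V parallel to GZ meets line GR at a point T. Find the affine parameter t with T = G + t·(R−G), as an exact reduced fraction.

t = 8/5

Set S = (0, 0), G = (1, 0), V = (0, 1); any affine frame gives the same invariant.
1. R is the centroid of triangle VGS ⇒ R = (1/3, 1/3)
2. M is where the line through S parallel to VR meets line GR ⇒ M = (-1/3, 2/3)
3. E lies on line VR with VE:ER = 1:2 ⇒ E = (1/9, 7/9)
4. Z is where the line through G parallel to ES meets line MS ⇒ Z = (7/9, -14/9)
through V parallel to GZ: direction (-2/9, -14/9); meets GR at T = (-1/15, 8/15)
T = G + t·(R−G) with t = 8/5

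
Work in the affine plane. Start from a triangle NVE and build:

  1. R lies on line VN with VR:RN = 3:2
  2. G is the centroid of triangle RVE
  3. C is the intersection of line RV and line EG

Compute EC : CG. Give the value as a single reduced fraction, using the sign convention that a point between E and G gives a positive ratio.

Choose coordinates N = (0, 0), V = (1, 0), E = (0, 1).
1. R lies on line VN with VR:RN = 3:2 ⇒ R = (2/5, 0)
2. G is the centroid of triangle RVE ⇒ G = (7/15, 1/3)
3. C is the intersection of line RV and line EG ⇒ C = (7/10, 0)
C = E + t·(G−E) with t = 3/2, so EC:CG = t:(1−t) = 3/2:-1/2

EC:CG = -3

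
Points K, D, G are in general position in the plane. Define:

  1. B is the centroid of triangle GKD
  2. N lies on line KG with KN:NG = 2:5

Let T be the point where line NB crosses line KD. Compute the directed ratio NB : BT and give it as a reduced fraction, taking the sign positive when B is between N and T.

NB:BT = -1/7

Choose coordinates K = (0, 0), D = (1, 0), G = (0, 1).
1. B is the centroid of triangle GKD ⇒ B = (1/3, 1/3)
2. N lies on line KG with KN:NG = 2:5 ⇒ N = (0, 2/7)
line NB meets KD at T = (-2, 0)
B = N + t·(T−N) with t = -1/6, so NB:BT = -1/6:7/6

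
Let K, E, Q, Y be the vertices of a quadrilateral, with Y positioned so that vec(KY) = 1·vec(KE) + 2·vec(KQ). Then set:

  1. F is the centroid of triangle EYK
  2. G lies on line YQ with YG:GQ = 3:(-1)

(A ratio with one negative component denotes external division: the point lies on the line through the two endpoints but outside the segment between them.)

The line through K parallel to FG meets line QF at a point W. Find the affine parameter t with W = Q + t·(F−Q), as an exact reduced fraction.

t = 7/3

Assign K = (0, 0), E = (1, 0), Q = (0, 1), Y = (1, 2) — the answer is frame-independent, so this choice is without loss of generality.
1. F is the centroid of triangle EYK ⇒ F = (2/3, 2/3)
2. G lies on line YQ with YG:GQ = 3:(-1) ⇒ G = (-1/2, 1/2)
through K parallel to FG: direction (-7/6, -1/6); meets QF at W = (14/9, 2/9)
W = Q + t·(F−Q) with t = 7/3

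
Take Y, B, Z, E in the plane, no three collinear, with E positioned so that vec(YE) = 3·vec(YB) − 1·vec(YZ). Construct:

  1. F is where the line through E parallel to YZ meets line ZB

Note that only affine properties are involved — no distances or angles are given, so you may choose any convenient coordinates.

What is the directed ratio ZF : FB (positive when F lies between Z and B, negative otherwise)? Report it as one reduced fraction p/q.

Choose coordinates Y = (0, 0), B = (1, 0), Z = (0, 1), E = (3, -1).
1. F is where the line through E parallel to YZ meets line ZB ⇒ F = (3, -2)
F = Z + t·(B−Z) with t = 3, so ZF:FB = t:(1−t) = 3:-2

ZF:FB = -3/2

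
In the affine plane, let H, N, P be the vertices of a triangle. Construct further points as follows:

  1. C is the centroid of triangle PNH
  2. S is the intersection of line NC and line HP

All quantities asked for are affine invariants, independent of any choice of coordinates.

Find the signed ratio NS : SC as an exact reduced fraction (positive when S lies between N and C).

NS:SC = -3

Assign H = (0, 0), N = (1, 0), P = (0, 1) — the answer is frame-independent, so this choice is without loss of generality.
1. C is the centroid of triangle PNH ⇒ C = (1/3, 1/3)
2. S is the intersection of line NC and line HP ⇒ S = (0, 1/2)
S = N + t·(C−N) with t = 3/2, so NS:SC = t:(1−t) = 3/2:-1/2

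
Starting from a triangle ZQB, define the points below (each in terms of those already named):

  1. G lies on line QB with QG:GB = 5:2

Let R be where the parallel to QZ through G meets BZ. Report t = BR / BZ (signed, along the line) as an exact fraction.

t = 2/7

Assign Z = (0, 0), Q = (1, 0), B = (0, 1) — the answer is frame-independent, so this choice is without loss of generality.
1. G lies on line QB with QG:GB = 5:2 ⇒ G = (2/7, 5/7)
through G parallel to QZ: direction (-1, 0); meets BZ at R = (0, 5/7)
R = B + t·(Z−B) with t = 2/7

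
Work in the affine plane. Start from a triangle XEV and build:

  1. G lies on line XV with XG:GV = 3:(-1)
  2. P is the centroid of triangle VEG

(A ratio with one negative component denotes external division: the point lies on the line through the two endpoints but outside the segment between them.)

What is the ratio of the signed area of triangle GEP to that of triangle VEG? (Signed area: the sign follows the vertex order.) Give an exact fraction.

Work in coordinates with X = (0, 0), E = (1, 0), V = (0, 1).
1. G lies on line XV with XG:GV = 3:(-1) ⇒ G = (0, 3/2)
2. P is the centroid of triangle VEG ⇒ P = (1/3, 5/6)
2·[GEP] = -1/6, 2·[VEG] = 1/2
[GEP]:[VEG] = -1/6:1/2 = -1/3

[GEP]:[VEG] = -1/3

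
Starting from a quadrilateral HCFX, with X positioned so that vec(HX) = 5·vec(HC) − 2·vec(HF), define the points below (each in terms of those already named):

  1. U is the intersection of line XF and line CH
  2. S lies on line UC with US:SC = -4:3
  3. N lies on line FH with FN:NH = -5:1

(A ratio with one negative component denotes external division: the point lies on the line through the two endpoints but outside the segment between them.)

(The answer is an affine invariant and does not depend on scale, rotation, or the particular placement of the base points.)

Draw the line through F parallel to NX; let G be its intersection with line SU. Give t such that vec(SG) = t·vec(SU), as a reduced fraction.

t = 81/56

Assign H = (0, 0), C = (1, 0), F = (0, 1), X = (5, -2) — the answer is frame-independent, so this choice is without loss of generality.
1. U is the intersection of line XF and line CH ⇒ U = (5/3, 0)
2. S lies on line UC with US:SC = -4:3 ⇒ S = (-1, 0)
3. N lies on line FH with FN:NH = -5:1 ⇒ N = (0, -1/4)
through F parallel to NX: direction (5, -7/4); meets SU at G = (20/7, 0)
G = S + t·(U−S) with t = 81/56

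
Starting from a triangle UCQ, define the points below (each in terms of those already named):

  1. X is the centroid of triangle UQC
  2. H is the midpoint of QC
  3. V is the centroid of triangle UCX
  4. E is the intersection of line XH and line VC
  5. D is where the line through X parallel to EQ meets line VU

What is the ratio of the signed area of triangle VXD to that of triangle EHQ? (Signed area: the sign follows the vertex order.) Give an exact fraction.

[VXD]:[EHQ] = 1/21

Set U = (0, 0), C = (1, 0), Q = (0, 1); any affine frame gives the same invariant.
1. X is the centroid of triangle UQC ⇒ X = (1/3, 1/3)
2. H is the midpoint of QC ⇒ H = (1/2, 1/2)
3. V is the centroid of triangle UCX ⇒ V = (4/9, 1/9)
4. E is the intersection of line XH and line VC ⇒ E = (1/6, 1/6)
5. D is where the line through X parallel to EQ meets line VU ⇒ D = (8/21, 2/21)
2·[VXD] = 1/63, 2·[EHQ] = 1/3
[VXD]:[EHQ] = 1/63:1/3 = 1/21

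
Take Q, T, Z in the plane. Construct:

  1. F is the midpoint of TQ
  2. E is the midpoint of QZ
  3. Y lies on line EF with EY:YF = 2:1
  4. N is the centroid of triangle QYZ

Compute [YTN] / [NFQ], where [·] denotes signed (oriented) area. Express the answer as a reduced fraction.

Assign Q = (0, 0), T = (1, 0), Z = (0, 1) — the answer is frame-independent, so this choice is without loss of generality.
1. F is the midpoint of TQ ⇒ F = (1/2, 0)
2. E is the midpoint of QZ ⇒ E = (0, 1/2)
3. Y lies on line EF with EY:YF = 2:1 ⇒ Y = (1/3, 1/6)
4. N is the centroid of triangle QYZ ⇒ N = (1/9, 7/18)
2·[YTN] = 1/9, 2·[NFQ] = -7/36
[YTN]:[NFQ] = 1/9:-7/36 = -4/7

[YTN]:[NFQ] = -4/7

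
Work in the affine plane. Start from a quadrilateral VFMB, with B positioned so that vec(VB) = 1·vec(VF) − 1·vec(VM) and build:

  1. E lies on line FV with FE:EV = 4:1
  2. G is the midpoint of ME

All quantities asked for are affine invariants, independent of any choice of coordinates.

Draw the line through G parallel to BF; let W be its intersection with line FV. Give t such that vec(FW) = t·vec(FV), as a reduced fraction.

Set V = (0, 0), F = (1, 0), M = (0, 1), B = (1, -1); any affine frame gives the same invariant.
1. E lies on line FV with FE:EV = 4:1 ⇒ E = (1/5, 0)
2. G is the midpoint of ME ⇒ G = (1/10, 1/2)
through G parallel to BF: direction (0, 1); meets FV at W = (1/10, 0)
W = F + t·(V−F) with t = 9/10

t = 9/10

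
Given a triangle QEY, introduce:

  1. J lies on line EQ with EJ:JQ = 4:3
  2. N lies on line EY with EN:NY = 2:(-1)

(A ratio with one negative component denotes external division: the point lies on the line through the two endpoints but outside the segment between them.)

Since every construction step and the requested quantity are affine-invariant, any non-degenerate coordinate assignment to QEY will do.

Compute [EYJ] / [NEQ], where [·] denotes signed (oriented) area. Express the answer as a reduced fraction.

Assign Q = (0, 0), E = (1, 0), Y = (0, 1) — the answer is frame-independent, so this choice is without loss of generality.
1. J lies on line EQ with EJ:JQ = 4:3 ⇒ J = (3/7, 0)
2. N lies on line EY with EN:NY = 2:(-1) ⇒ N = (-1, 2)
2·[EYJ] = 4/7, 2·[NEQ] = -2
[EYJ]:[NEQ] = 4/7:-2 = -2/7

[EYJ]:[NEQ] = -2/7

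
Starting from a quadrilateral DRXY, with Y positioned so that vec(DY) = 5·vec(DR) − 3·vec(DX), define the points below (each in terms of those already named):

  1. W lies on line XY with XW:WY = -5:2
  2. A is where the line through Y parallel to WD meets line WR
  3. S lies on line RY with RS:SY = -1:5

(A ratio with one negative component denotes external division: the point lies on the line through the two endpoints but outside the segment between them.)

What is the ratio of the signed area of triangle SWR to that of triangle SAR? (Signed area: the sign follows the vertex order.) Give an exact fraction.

Choose coordinates D = (0, 0), R = (1, 0), X = (0, 1), Y = (5, -3).
1. W lies on line XY with XW:WY = -5:2 ⇒ W = (25/3, -17/3)
2. A is where the line through Y parallel to WD meets line WR ⇒ A = (205/51, -7/3)
3. S lies on line RY with RS:SY = -1:5 ⇒ S = (0, 3/4)
2·[SWR] = 1/6, 2·[SAR] = 7/102
[SWR]:[SAR] = 1/6:7/102 = 17/7

[SWR]:[SAR] = 17/7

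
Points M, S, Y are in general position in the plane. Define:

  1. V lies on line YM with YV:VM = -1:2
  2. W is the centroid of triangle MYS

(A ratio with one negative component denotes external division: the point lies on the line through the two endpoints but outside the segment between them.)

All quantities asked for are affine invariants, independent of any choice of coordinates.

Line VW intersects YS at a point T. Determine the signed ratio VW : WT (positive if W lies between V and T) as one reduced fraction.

VW:WT = -4

Assign M = (0, 0), S = (1, 0), Y = (0, 1) — the answer is frame-independent, so this choice is without loss of generality.
1. V lies on line YM with YV:VM = -1:2 ⇒ V = (0, 2)
2. W is the centroid of triangle MYS ⇒ W = (1/3, 1/3)
line VW meets YS at T = (1/4, 3/4)
W = V + t·(T−V) with t = 4/3, so VW:WT = 4/3:-1/3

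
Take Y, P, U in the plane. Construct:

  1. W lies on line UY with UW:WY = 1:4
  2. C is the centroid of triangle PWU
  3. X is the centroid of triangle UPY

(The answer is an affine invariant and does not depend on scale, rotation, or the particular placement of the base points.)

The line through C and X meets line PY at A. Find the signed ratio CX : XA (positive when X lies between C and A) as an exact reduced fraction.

Choose coordinates Y = (0, 0), P = (1, 0), U = (0, 1).
1. W lies on line UY with UW:WY = 1:4 ⇒ W = (0, 4/5)
2. C is the centroid of triangle PWU ⇒ C = (1/3, 3/5)
3. X is the centroid of triangle UPY ⇒ X = (1/3, 1/3)
line CX meets PY at A = (1/3, 0)
X = C + t·(A−C) with t = 4/9, so CX:XA = 4/9:5/9

CX:XA = 4/5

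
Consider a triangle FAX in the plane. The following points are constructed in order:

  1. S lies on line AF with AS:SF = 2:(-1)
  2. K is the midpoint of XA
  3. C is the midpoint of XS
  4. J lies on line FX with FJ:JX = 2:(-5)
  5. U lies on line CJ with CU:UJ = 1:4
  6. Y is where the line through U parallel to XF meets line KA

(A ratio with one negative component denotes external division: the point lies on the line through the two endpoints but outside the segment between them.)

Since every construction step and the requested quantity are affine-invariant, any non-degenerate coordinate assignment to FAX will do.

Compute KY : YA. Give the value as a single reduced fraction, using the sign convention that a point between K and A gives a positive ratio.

Work in coordinates with F = (0, 0), A = (1, 0), X = (0, 1).
1. S lies on line AF with AS:SF = 2:(-1) ⇒ S = (-1, 0)
2. K is the midpoint of XA ⇒ K = (1/2, 1/2)
3. C is the midpoint of XS ⇒ C = (-1/2, 1/2)
4. J lies on line FX with FJ:JX = 2:(-5) ⇒ J = (0, -2/3)
5. U lies on line CJ with CU:UJ = 1:4 ⇒ U = (-2/5, 4/15)
6. Y is where the line through U parallel to XF meets line KA ⇒ Y = (-2/5, 7/5)
Y = K + t·(A−K) with t = -9/5, so KY:YA = t:(1−t) = -9/5:14/5

KY:YA = -9/14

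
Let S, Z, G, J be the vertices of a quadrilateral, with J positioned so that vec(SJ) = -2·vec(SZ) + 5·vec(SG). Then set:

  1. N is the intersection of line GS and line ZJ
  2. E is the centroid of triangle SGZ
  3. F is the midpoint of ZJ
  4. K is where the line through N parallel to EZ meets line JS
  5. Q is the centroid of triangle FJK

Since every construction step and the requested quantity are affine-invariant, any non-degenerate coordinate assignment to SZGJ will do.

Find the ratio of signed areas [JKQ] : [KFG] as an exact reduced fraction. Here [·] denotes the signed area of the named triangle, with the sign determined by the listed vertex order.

[JKQ]:[KFG] = -35/51

Assign S = (0, 0), Z = (1, 0), G = (0, 1), J = (-2, 5) — the answer is frame-independent, so this choice is without loss of generality.
1. N is the intersection of line GS and line ZJ ⇒ N = (0, 5/3)
2. E is the centroid of triangle SGZ ⇒ E = (1/3, 1/3)
3. F is the midpoint of ZJ ⇒ F = (-1/2, 5/2)
4. K is where the line through N parallel to EZ meets line JS ⇒ K = (-5/6, 25/12)
5. Q is the centroid of triangle FJK ⇒ Q = (-10/9, 115/36)
2·[JKQ] = 35/72, 2·[KFG] = -17/24
[JKQ]:[KFG] = 35/72:-17/24 = -35/51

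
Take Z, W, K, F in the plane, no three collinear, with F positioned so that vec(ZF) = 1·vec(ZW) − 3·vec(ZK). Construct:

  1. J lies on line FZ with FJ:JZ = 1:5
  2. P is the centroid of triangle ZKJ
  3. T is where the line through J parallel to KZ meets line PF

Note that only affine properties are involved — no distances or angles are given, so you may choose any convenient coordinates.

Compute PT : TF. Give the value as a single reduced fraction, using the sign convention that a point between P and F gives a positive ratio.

Choose coordinates Z = (0, 0), W = (1, 0), K = (0, 1), F = (1, -3).
1. J lies on line FZ with FJ:JZ = 1:5 ⇒ J = (5/6, -5/2)
2. P is the centroid of triangle ZKJ ⇒ P = (5/18, -1/2)
3. T is where the line through J parallel to KZ meets line PF ⇒ T = (5/6, -63/26)
T = P + t·(F−P) with t = 10/13, so PT:TF = t:(1−t) = 10/13:3/13

PT:TF = 10/3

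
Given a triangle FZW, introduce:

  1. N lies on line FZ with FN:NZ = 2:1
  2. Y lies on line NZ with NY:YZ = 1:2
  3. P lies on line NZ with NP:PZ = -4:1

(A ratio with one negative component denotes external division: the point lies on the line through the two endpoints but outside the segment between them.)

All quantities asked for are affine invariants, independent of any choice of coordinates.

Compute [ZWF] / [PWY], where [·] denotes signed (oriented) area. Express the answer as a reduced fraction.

Work in coordinates with F = (0, 0), Z = (1, 0), W = (0, 1).
1. N lies on line FZ with FN:NZ = 2:1 ⇒ N = (2/3, 0)
2. Y lies on line NZ with NY:YZ = 1:2 ⇒ Y = (7/9, 0)
3. P lies on line NZ with NP:PZ = -4:1 ⇒ P = (10/9, 0)
2·[ZWF] = 1, 2·[PWY] = 1/3
[ZWF]:[PWY] = 1:1/3 = 3

[ZWF]:[PWY] = 3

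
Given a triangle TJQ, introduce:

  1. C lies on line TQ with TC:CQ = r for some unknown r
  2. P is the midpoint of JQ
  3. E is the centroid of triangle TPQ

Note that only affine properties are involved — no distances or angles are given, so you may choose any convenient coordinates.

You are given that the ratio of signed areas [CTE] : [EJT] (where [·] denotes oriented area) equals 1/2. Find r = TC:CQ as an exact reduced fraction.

r = -3/5

Work in coordinates with T = (0, 0), J = (1, 0), Q = (0, 1).
1. With TC:CQ = r, write λ = r/(r+1) so C = T + λ·(Q−T); C is affine-linear in λ
2. P is the midpoint of JQ ⇒ P = (1/2, 1/2)
3. E is the centroid of triangle TPQ ⇒ E = (1/6, 1/2)
Every point depending on C is an affine combination of C and λ-independent points, so each such coordinate is linear in λ; the λ² term in each signed area is a multiple of (Q−T)×(Q−T) = 0, so 2·[CTE] and 2·[EJT] are each linear in λ. Evaluating at λ=0 and λ=1:
  2·[CTE] = 1/6·λ,   2·[EJT] = -1/2
So [CTE]:[EJT] = (1/6·λ) / (-1/2). Setting this equal to 1/2:
  1/6·λ = 1/2·(-1/2)  ⇒  λ = -3/2
Then r = λ/(1−λ) = (-3/2)/(5/2) = -3/5. Check: with r = -3/5, C = (0, -3/2) and [CTE]:[EJT] = 1/2 as required.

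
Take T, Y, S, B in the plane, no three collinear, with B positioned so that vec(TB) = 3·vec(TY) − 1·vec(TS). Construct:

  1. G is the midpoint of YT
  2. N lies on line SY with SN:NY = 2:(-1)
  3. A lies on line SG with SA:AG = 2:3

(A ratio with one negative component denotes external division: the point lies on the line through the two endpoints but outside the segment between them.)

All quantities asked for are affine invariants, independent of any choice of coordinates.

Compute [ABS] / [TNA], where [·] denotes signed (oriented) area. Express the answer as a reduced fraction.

Assign T = (0, 0), Y = (1, 0), S = (0, 1), B = (3, -1) — the answer is frame-independent, so this choice is without loss of generality.
1. G is the midpoint of YT ⇒ G = (1/2, 0)
2. N lies on line SY with SN:NY = 2:(-1) ⇒ N = (2, -1)
3. A lies on line SG with SA:AG = 2:3 ⇒ A = (1/5, 3/5)
2·[ABS] = 4/5, 2·[TNA] = 7/5
[ABS]:[TNA] = 4/5:7/5 = 4/7

[ABS]:[TNA] = 4/7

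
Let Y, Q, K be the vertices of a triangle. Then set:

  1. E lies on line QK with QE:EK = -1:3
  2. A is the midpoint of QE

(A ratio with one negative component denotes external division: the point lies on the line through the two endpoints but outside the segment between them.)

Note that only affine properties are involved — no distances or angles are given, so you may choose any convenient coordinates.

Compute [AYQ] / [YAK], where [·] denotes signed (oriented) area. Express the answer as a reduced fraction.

Choose coordinates Y = (0, 0), Q = (1, 0), K = (0, 1).
1. E lies on line QK with QE:EK = -1:3 ⇒ E = (3/2, -1/2)
2. A is the midpoint of QE ⇒ A = (5/4, -1/4)
2·[AYQ] = -1/4, 2·[YAK] = 5/4
[AYQ]:[YAK] = -1/4:5/4 = -1/5

[AYQ]:[YAK] = -1/5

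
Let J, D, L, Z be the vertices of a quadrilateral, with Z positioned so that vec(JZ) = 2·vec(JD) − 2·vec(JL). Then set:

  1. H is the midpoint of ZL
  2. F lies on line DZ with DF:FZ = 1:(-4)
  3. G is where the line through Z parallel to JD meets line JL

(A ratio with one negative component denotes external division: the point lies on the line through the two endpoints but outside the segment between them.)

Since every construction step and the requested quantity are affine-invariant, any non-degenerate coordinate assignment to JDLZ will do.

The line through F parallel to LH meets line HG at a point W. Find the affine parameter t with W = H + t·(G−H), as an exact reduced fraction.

Assign J = (0, 0), D = (1, 0), L = (0, 1), Z = (2, -2) — the answer is frame-independent, so this choice is without loss of generality.
1. H is the midpoint of ZL ⇒ H = (1, -1/2)
2. F lies on line DZ with DF:FZ = 1:(-4) ⇒ F = (2/3, 2/3)
3. G is where the line through Z parallel to JD meets line JL ⇒ G = (0, -2)
through F parallel to LH: direction (1, -3/2); meets HG at W = (11/9, -1/6)
W = H + t·(G−H) with t = -2/9

t = -2/9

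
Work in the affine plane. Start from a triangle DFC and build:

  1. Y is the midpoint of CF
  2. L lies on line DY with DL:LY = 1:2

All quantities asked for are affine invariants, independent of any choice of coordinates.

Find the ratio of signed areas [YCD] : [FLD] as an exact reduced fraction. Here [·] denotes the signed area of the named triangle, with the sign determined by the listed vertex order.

Set D = (0, 0), F = (1, 0), C = (0, 1); any affine frame gives the same invariant.
1. Y is the midpoint of CF ⇒ Y = (1/2, 1/2)
2. L lies on line DY with DL:LY = 1:2 ⇒ L = (1/6, 1/6)
2·[YCD] = 1/2, 2·[FLD] = 1/6
[YCD]:[FLD] = 1/2:1/6 = 3

[YCD]:[FLD] = 3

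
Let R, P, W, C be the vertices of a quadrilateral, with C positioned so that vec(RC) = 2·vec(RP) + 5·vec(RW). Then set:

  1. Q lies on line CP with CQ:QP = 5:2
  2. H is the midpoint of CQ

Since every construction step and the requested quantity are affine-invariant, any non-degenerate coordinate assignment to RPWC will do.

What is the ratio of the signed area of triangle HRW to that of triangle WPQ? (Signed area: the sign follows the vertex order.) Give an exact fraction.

[HRW]:[WPQ] = -23/24

Assign R = (0, 0), P = (1, 0), W = (0, 1), C = (2, 5) — the answer is frame-independent, so this choice is without loss of generality.
1. Q lies on line CP with CQ:QP = 5:2 ⇒ Q = (9/7, 10/7)
2. H is the midpoint of CQ ⇒ H = (23/14, 45/14)
2·[HRW] = -23/14, 2·[WPQ] = 12/7
[HRW]:[WPQ] = -23/14:12/7 = -23/24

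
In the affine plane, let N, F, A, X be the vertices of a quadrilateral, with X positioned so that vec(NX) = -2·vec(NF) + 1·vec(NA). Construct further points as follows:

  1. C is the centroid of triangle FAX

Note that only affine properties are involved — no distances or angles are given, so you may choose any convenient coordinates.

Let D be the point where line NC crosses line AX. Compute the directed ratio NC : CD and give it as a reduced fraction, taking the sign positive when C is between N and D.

Set N = (0, 0), F = (1, 0), A = (0, 1), X = (-2, 1); any affine frame gives the same invariant.
1. C is the centroid of triangle FAX ⇒ C = (-1/3, 2/3)
line NC meets AX at D = (-1/2, 1)
C = N + t·(D−N) with t = 2/3, so NC:CD = 2/3:1/3

NC:CD = 2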